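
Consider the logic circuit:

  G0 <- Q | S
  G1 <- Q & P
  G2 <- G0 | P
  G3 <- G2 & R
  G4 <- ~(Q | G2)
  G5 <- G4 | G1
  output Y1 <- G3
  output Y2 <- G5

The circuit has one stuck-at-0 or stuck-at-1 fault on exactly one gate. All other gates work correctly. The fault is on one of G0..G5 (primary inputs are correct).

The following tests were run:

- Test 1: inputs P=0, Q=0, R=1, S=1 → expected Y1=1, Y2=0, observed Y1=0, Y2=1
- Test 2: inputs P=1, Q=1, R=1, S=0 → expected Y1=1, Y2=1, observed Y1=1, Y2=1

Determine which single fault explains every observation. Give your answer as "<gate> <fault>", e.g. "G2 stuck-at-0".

G0 stuck-at-0

Fault-free values for test 1 (P=0, Q=0, R=1, S=1): G0=1, G1=0, G2=1, G3=1, G4=0, G5=0, giving Y1=1, Y2=0. Observed Y1=0, Y2=1.
Test 1: faults giving observed Y1=0, Y2=1 are {G0 stuck-at-0, G2 stuck-at-0}.
Test 2 (P=1, Q=1, R=1, S=0): fault-free G0=1, G1=1, G2=1, G3=1, G4=0, G5=1 → Y1=1, Y2=1; observed Y1=1, Y2=1. Eliminates G2 stuck-at-0.
Only G0 stuck-at-0 is consistent with every test.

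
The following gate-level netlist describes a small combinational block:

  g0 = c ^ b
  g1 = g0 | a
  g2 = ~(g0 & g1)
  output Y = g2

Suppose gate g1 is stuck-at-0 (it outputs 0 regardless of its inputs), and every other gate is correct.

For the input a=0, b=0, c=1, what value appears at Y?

1

Propagate with g1 forced: g0=1, g1=0 [stuck-at-0], g2=1.
So Y = 1. (Without the fault it would be 0.)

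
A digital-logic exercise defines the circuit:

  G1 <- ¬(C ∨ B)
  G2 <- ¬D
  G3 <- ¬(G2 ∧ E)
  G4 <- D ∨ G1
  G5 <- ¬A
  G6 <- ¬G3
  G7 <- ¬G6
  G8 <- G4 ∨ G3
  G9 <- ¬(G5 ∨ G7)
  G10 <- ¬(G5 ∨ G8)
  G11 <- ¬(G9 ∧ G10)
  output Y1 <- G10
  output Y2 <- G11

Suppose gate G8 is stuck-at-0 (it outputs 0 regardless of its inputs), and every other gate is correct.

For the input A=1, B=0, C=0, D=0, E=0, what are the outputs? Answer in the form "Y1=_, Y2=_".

Propagate with G8 forced: G1=1, G2=1, G3=1, G4=1, G5=0, G6=0, G7=1, G8=0 [stuck-at-0], G9=0, G10=1, G11=1.
So the outputs are Y1=1, Y2=1. (Without the fault they would be Y1=0, Y2=1.)

Y1=1, Y2=1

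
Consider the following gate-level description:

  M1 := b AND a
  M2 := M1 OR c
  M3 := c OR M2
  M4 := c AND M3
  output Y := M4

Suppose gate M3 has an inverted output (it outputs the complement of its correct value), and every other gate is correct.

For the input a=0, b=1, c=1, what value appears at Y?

0

Propagate with M3 forced: M1=0, M2=1, M3=0 [inverted output], M4=0.
So Y = 0. (Without the fault it would be 1.)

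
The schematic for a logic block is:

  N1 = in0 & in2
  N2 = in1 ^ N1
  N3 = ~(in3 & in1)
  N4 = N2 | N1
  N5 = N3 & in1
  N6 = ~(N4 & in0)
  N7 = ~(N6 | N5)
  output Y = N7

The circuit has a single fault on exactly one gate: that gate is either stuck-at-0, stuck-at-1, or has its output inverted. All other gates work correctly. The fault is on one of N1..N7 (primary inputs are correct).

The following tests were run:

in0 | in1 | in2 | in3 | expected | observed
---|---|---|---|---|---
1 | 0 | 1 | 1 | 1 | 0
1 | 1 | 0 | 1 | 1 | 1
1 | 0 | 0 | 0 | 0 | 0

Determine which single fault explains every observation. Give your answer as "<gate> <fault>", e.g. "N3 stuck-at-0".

N1 stuck-at-0

Fault-free values for test 1 (in0=1, in1=0, in2=1, in3=1): N1=1, N2=1, N3=1, N4=1, N5=0, N6=0, N7=1, giving Y=1. Observed 0.
Test 1: faults giving observed 0 are {N1 stuck-at-0, N1 inverted output, N4 stuck-at-0, N4 inverted output, N5 stuck-at-1, N5 inverted output, N6 stuck-at-1, N6 inverted output, N7 stuck-at-0, N7 inverted output}.
Test 2 (in0=1, in1=1, in2=0, in3=1): fault-free N1=0, N2=1, N3=0, N4=1, N5=0, N6=0, N7=1 → 1; observed 1. Eliminates N4 stuck-at-0, N4 inverted output, N5 stuck-at-1, N5 inverted output, N6 stuck-at-1, N6 inverted output, N7 stuck-at-0, N7 inverted output.
Test 3 (in0=1, in1=0, in2=0, in3=0): fault-free N1=0, N2=0, N3=1, N4=0, N5=0, N6=1, N7=0 → 0; observed 0. Eliminates N1 inverted output.
Only N1 stuck-at-0 is consistent with every test.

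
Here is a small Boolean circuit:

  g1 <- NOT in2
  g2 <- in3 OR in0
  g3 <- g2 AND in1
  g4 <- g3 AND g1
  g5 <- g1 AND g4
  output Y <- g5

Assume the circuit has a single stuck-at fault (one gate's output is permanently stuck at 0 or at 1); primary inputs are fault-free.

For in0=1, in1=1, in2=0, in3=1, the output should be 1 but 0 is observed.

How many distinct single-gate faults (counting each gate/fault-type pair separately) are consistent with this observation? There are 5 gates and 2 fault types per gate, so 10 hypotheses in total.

Fault-free: g1=1, g2=1, g3=1, g4=1, g5=1 → 1. Observed 0.
  g1 stuck-at-0: output 0 ✓
  g1 stuck-at-1: output 1 ✗
  g2 stuck-at-0: output 0 ✓
  g2 stuck-at-1: output 1 ✗
  g3 stuck-at-0: output 0 ✓
  g3 stuck-at-1: output 1 ✗
  g4 stuck-at-0: output 0 ✓
  g4 stuck-at-1: output 1 ✗
  g5 stuck-at-0: output 0 ✓
  g5 stuck-at-1: output 1 ✗
Consistent faults: {g1 stuck-at-0, g2 stuck-at-0, g3 stuck-at-0, g4 stuck-at-0, g5 stuck-at-0} — 5 in all.

5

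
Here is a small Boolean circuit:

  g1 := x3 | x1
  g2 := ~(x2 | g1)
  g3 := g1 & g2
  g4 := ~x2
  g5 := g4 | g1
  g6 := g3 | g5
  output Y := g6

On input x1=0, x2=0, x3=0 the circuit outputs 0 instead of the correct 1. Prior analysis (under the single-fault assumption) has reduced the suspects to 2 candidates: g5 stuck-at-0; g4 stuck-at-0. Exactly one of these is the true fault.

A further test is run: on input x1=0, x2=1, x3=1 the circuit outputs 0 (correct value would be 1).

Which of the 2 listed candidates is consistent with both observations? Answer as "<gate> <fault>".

g5 stuck-at-0

Evaluate each candidate on input x1=0, x2=1, x3=1:
  g5 stuck-at-0: g1=1, g2=0, g3=0, g4=0, g5=0 [stuck-at-0], g6=0 → 0 — matches
  g4 stuck-at-0: g1=1, g2=0, g3=0, g4=0 [stuck-at-0], g5=1, g6=1 → 1 — eliminated
Only g5 stuck-at-0 reproduces the observed 0.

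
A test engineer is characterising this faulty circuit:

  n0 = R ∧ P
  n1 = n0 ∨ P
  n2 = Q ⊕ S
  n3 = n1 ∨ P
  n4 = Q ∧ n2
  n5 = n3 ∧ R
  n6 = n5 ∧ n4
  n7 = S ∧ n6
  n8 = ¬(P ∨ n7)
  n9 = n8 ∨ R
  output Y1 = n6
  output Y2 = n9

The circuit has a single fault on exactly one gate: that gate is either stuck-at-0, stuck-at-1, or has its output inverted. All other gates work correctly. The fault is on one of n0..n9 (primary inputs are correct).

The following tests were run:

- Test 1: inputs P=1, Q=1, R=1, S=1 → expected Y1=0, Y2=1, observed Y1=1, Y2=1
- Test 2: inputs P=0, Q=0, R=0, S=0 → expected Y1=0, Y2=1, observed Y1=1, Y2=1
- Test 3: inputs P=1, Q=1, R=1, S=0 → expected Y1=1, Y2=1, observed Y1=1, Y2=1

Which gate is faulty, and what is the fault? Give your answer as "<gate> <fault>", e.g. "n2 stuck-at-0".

Fault-free values for test 1 (P=1, Q=1, R=1, S=1): n0=1, n1=1, n2=0, n3=1, n4=0, n5=1, n6=0, n7=0, n8=0, n9=1, giving Y1=0, Y2=1. Observed Y1=1, Y2=1.
Test 1: faults giving observed Y1=1, Y2=1 are {n2 stuck-at-1, n2 inverted output, n4 stuck-at-1, n4 inverted output, n6 stuck-at-1, n6 inverted output}.
Test 2 (P=0, Q=0, R=0, S=0): fault-free n0=0, n1=0, n2=0, n3=0, n4=0, n5=0, n6=0, n7=0, n8=1, n9=1 → Y1=0, Y2=1; observed Y1=1, Y2=1. Eliminates n2 stuck-at-1, n2 inverted output, n4 stuck-at-1, n4 inverted output.
Test 3 (P=1, Q=1, R=1, S=0): fault-free n0=1, n1=1, n2=1, n3=1, n4=1, n5=1, n6=1, n7=0, n8=0, n9=1 → Y1=1, Y2=1; observed Y1=1, Y2=1. Eliminates n6 inverted output.
Only n6 stuck-at-1 is consistent with every test.

n6 stuck-at-1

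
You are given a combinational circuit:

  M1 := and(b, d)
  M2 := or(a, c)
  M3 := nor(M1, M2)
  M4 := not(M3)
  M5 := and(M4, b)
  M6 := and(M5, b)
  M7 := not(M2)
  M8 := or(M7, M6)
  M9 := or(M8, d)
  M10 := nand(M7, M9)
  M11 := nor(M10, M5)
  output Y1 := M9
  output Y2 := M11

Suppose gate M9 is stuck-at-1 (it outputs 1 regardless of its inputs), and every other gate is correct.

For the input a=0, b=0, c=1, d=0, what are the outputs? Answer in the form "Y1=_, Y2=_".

Y1=1, Y2=0

Propagate with M9 forced: M1=0, M2=1, M3=0, M4=1, M5=0, M6=0, M7=0, M8=0, M9=1 [stuck-at-1], M10=1, M11=0.
So the outputs are Y1=1, Y2=0. (Without the fault they would be Y1=0, Y2=0.)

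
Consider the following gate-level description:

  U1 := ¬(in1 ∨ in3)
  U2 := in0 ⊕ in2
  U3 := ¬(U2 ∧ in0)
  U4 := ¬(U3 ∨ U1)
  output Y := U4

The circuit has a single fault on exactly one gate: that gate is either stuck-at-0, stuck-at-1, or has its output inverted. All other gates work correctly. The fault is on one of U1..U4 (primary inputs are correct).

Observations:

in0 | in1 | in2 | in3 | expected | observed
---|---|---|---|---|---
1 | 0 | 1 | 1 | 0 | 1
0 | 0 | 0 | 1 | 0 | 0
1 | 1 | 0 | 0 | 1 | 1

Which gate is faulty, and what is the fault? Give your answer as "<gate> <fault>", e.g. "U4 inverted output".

U2 stuck-at-1

Fault-free values for test 1 (in0=1, in1=0, in2=1, in3=1): U1=0, U2=0, U3=1, U4=0, giving Y=0. Observed 1.
Test 1: faults giving observed 1 are {U2 stuck-at-1, U2 inverted output, U3 stuck-at-0, U3 inverted output, U4 stuck-at-1, U4 inverted output}.
Test 2 (in0=0, in1=0, in2=0, in3=1): fault-free U1=0, U2=0, U3=1, U4=0 → 0; observed 0. Eliminates U3 stuck-at-0, U3 inverted output, U4 stuck-at-1, U4 inverted output.
Test 3 (in0=1, in1=1, in2=0, in3=0): fault-free U1=0, U2=1, U3=0, U4=1 → 1; observed 1. Eliminates U2 inverted output.
Only U2 stuck-at-1 is consistent with every test.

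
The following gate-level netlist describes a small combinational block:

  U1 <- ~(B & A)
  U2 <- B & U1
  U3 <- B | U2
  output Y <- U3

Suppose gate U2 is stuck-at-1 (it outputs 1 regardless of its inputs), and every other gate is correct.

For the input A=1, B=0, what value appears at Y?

Propagate with U2 forced: U1=1, U2=1 [stuck-at-1], U3=1.
So Y = 1. (Without the fault it would be 0.)

1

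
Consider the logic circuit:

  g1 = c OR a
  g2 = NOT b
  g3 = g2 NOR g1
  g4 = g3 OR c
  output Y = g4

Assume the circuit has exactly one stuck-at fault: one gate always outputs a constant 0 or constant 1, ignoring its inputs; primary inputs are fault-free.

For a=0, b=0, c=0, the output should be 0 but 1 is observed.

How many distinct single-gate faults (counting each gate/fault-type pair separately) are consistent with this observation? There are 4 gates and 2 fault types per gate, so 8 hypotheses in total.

Fault-free: g1=0, g2=1, g3=0, g4=0 → 0. Observed 1.
  g1 stuck-at-0: output 0 ✗
  g1 stuck-at-1: output 0 ✗
  g2 stuck-at-0: output 1 ✓
  g2 stuck-at-1: output 0 ✗
  g3 stuck-at-0: output 0 ✗
  g3 stuck-at-1: output 1 ✓
  g4 stuck-at-0: output 0 ✗
  g4 stuck-at-1: output 1 ✓
Consistent faults: {g2 stuck-at-0, g3 stuck-at-1, g4 stuck-at-1} — 3 in all.

3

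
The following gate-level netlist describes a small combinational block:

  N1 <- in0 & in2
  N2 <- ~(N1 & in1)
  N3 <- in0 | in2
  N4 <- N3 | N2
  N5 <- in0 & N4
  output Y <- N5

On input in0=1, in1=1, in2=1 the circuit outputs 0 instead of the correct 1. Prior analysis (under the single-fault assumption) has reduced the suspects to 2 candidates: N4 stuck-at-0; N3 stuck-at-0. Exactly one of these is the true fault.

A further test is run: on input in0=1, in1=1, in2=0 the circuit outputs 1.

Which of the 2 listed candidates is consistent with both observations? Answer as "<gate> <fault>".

N3 stuck-at-0

Evaluate each candidate on input in0=1, in1=1, in2=0:
  N4 stuck-at-0: N1=0, N2=1, N3=1, N4=0 [stuck-at-0], N5=0 → 0 — eliminated
  N3 stuck-at-0: N1=0, N2=1, N3=0 [stuck-at-0], N4=1, N5=1 → 1 — matches
Only N3 stuck-at-0 reproduces the observed 1.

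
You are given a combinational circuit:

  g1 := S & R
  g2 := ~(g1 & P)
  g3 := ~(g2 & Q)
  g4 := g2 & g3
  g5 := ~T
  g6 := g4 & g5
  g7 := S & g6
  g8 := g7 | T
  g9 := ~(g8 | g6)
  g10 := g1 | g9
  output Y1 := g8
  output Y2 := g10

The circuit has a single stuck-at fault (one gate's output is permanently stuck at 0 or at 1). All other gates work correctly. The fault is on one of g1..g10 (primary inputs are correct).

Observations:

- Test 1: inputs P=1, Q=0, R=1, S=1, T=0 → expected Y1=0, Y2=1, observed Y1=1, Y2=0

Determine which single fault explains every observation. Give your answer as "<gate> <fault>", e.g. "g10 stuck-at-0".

Fault-free values for test 1 (P=1, Q=0, R=1, S=1, T=0): g1=1, g2=0, g3=1, g4=0, g5=1, g6=0, g7=0, g8=0, g9=1, g10=1, giving Y1=0, Y2=1. Observed Y1=1, Y2=0.
Test 1: faults giving observed Y1=1, Y2=0 are {g1 stuck-at-0}.
Only g1 stuck-at-0 is consistent with every test.

g1 stuck-at-0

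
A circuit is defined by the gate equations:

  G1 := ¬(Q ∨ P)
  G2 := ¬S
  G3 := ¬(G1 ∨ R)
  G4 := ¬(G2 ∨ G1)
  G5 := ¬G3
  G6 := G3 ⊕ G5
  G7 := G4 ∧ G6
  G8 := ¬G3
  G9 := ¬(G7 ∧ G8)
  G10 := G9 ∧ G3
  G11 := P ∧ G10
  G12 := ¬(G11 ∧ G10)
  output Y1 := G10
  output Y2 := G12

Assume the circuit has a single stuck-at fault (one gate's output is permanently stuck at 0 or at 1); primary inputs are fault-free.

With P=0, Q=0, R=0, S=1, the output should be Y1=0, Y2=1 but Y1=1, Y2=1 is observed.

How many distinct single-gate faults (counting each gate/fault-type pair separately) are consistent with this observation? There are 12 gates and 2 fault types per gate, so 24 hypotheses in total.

3

Fault-free: G1=1, G2=0, G3=0, G4=0, G5=1, G6=1, G7=0, G8=1, G9=1, G10=0, G11=0, G12=1 → Y1=0, Y2=1. Observed Y1=1, Y2=1.
  G1: stuck-at-0 ✓; others ✗
  G2: none of the 2 fault types match ✗
  G3: stuck-at-1 ✓; others ✗
  G4: none of the 2 fault types match ✗
  G5: none of the 2 fault types match ✗
  G6: none of the 2 fault types match ✗
  G7: none of the 2 fault types match ✗
  G8: none of the 2 fault types match ✗
  G9: none of the 2 fault types match ✗
  G10: stuck-at-1 ✓; others ✗
  G11: none of the 2 fault types match ✗
  G12: none of the 2 fault types match ✗
Consistent faults: {G1 stuck-at-0, G3 stuck-at-1, G10 stuck-at-1} — 3 in all.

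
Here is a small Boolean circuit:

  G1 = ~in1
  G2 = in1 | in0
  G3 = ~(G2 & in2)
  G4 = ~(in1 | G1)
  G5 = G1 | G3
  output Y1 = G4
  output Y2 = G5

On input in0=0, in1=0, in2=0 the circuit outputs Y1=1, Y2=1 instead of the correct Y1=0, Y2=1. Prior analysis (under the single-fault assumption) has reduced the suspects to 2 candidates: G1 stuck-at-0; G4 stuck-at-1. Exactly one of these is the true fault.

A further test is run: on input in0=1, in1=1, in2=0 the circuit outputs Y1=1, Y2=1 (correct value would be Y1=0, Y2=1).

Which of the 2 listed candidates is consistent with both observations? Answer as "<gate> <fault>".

G4 stuck-at-1

Evaluate each candidate on input in0=1, in1=1, in2=0:
  G1 stuck-at-0: G1=0 [stuck-at-0], G2=1, G3=1, G4=0, G5=1 → Y1=0, Y2=1 — eliminated
  G4 stuck-at-1: G1=0, G2=1, G3=1, G4=1 [stuck-at-1], G5=1 → Y1=1, Y2=1 — matches
Only G4 stuck-at-1 reproduces the observed Y1=1, Y2=1.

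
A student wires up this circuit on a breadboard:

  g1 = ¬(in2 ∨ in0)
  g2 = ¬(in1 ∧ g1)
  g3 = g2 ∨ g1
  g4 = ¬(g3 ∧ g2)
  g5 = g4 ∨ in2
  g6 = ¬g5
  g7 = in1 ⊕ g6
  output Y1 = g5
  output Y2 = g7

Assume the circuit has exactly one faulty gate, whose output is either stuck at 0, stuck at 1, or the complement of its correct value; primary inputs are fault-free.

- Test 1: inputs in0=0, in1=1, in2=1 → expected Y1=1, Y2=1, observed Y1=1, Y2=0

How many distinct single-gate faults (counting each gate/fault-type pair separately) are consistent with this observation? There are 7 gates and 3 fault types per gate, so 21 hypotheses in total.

4

Fault-free: g1=0, g2=1, g3=1, g4=0, g5=1, g6=0, g7=1 → Y1=1, Y2=1. Observed Y1=1, Y2=0.
  g1: none of the 3 fault types match ✗
  g2: none of the 3 fault types match ✗
  g3: none of the 3 fault types match ✗
  g4: none of the 3 fault types match ✗
  g5: none of the 3 fault types match ✗
  g6: stuck-at-1, inverted output ✓; others ✗
  g7: stuck-at-0, inverted output ✓; others ✗
Consistent faults: {g6 stuck-at-1, g6 inverted output, g7 stuck-at-0, g7 inverted output} — 4 in all.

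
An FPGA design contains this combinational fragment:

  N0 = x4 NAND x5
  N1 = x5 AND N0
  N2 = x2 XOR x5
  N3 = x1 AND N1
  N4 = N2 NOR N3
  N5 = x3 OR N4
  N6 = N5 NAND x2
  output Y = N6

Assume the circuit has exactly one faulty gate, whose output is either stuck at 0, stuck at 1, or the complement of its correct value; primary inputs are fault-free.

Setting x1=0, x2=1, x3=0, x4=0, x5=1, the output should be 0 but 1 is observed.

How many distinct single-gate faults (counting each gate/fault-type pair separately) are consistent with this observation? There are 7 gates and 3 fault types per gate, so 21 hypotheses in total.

Fault-free: N0=1, N1=1, N2=0, N3=0, N4=1, N5=1, N6=0 → 0. Observed 1.
  N0: none of the 3 fault types match ✗
  N1: none of the 3 fault types match ✗
  N2: stuck-at-1, inverted output ✓; others ✗
  N3: stuck-at-1, inverted output ✓; others ✗
  N4: stuck-at-0, inverted output ✓; others ✗
  N5: stuck-at-0, inverted output ✓; others ✗
  N6: stuck-at-1, inverted output ✓; others ✗
Consistent faults: {N2 stuck-at-1, N2 inverted output, N3 stuck-at-1, N3 inverted output, N4 stuck-at-0, N4 inverted output, N5 stuck-at-0, N5 inverted output, N6 stuck-at-1, N6 inverted output} — 10 in all.

10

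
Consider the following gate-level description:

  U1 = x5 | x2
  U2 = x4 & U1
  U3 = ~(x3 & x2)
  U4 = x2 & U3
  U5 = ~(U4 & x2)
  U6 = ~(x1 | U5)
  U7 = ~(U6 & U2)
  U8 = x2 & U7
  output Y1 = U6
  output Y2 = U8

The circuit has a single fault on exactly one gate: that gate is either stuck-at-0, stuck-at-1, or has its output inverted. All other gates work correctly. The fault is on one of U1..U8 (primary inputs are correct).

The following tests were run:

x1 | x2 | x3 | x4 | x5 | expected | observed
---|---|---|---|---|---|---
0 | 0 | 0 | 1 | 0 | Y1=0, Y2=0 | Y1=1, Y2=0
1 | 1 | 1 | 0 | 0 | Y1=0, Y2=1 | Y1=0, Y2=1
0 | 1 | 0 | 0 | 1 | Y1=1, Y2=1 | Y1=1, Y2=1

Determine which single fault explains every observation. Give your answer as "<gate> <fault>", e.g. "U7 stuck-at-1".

Fault-free values for test 1 (x1=0, x2=0, x3=0, x4=1, x5=0): U1=0, U2=0, U3=1, U4=0, U5=1, U6=0, U7=1, U8=0, giving Y1=0, Y2=0. Observed Y1=1, Y2=0.
Test 1: faults giving observed Y1=1, Y2=0 are {U5 stuck-at-0, U5 inverted output, U6 stuck-at-1, U6 inverted output}.
Test 2 (x1=1, x2=1, x3=1, x4=0, x5=0): fault-free U1=1, U2=0, U3=0, U4=0, U5=1, U6=0, U7=1, U8=1 → Y1=0, Y2=1; observed Y1=0, Y2=1. Eliminates U6 stuck-at-1, U6 inverted output.
Test 3 (x1=0, x2=1, x3=0, x4=0, x5=1): fault-free U1=1, U2=0, U3=1, U4=1, U5=0, U6=1, U7=1, U8=1 → Y1=1, Y2=1; observed Y1=1, Y2=1. Eliminates U5 inverted output.
Only U5 stuck-at-0 is consistent with every test.

U5 stuck-at-0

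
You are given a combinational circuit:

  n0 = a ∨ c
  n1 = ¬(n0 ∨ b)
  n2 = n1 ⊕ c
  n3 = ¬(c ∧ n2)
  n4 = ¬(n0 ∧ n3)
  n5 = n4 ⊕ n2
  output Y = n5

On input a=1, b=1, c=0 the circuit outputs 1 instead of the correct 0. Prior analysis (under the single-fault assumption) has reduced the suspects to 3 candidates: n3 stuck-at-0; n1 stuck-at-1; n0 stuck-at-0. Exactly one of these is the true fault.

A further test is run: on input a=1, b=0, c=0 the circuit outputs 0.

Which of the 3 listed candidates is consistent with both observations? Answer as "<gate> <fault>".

n0 stuck-at-0

Evaluate each candidate on input a=1, b=0, c=0:
  n3 stuck-at-0: n0=1, n1=0, n2=0, n3=0 [stuck-at-0], n4=1, n5=1 → 1 — eliminated
  n1 stuck-at-1: n0=1, n1=1 [stuck-at-1], n2=1, n3=1, n4=0, n5=1 → 1 — eliminated
  n0 stuck-at-0: n0=0 [stuck-at-0], n1=1, n2=1, n3=1, n4=1, n5=0 → 0 — matches
Only n0 stuck-at-0 reproduces the observed 0.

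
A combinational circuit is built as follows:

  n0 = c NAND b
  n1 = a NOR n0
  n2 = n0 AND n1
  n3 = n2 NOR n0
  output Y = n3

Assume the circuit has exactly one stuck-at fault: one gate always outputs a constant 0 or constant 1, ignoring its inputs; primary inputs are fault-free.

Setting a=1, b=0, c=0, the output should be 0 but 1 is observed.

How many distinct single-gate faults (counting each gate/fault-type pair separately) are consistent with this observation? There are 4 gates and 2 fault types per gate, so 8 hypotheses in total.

2

Fault-free: n0=1, n1=0, n2=0, n3=0 → 0. Observed 1.
  n0 stuck-at-0: output 1 ✓
  n0 stuck-at-1: output 0 ✗
  n1 stuck-at-0: output 0 ✗
  n1 stuck-at-1: output 0 ✗
  n2 stuck-at-0: output 0 ✗
  n2 stuck-at-1: output 0 ✗
  n3 stuck-at-0: output 0 ✗
  n3 stuck-at-1: output 1 ✓
Consistent faults: {n0 stuck-at-0, n3 stuck-at-1} — 2 in all.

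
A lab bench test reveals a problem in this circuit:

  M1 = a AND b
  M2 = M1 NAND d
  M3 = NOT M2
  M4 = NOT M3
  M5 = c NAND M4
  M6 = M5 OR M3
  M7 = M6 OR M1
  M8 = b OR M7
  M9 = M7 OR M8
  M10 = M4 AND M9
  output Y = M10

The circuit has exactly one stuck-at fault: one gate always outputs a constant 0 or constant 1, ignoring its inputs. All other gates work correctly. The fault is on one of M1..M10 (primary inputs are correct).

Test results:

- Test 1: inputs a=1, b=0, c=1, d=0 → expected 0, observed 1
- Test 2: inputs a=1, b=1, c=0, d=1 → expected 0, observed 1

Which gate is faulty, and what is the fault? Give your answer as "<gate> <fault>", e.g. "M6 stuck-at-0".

M10 stuck-at-1

Fault-free values for test 1 (a=1, b=0, c=1, d=0): M1=0, M2=1, M3=0, M4=1, M5=0, M6=0, M7=0, M8=0, M9=0, M10=0, giving Y=0. Observed 1.
Test 1: faults giving observed 1 are {M1 stuck-at-1, M5 stuck-at-1, M6 stuck-at-1, M7 stuck-at-1, M8 stuck-at-1, M9 stuck-at-1, M10 stuck-at-1}.
Test 2 (a=1, b=1, c=0, d=1): fault-free M1=1, M2=0, M3=1, M4=0, M5=1, M6=1, M7=1, M8=1, M9=1, M10=0 → 0; observed 1. Eliminates M1 stuck-at-1, M5 stuck-at-1, M6 stuck-at-1, M7 stuck-at-1, M8 stuck-at-1, M9 stuck-at-1.
Only M10 stuck-at-1 is consistent with every test.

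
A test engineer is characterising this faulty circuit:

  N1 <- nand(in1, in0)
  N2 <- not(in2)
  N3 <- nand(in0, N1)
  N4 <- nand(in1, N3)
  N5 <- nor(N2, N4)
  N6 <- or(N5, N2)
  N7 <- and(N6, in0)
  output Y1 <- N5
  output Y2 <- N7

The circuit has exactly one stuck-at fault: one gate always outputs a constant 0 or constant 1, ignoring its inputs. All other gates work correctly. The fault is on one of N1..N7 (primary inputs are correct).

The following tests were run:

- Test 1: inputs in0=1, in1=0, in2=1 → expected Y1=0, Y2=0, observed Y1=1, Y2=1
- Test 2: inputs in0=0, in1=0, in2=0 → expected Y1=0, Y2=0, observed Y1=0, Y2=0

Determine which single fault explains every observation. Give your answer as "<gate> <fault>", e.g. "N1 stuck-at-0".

N4 stuck-at-0

Fault-free values for test 1 (in0=1, in1=0, in2=1): N1=1, N2=0, N3=0, N4=1, N5=0, N6=0, N7=0, giving Y1=0, Y2=0. Observed Y1=1, Y2=1.
Test 1: faults giving observed Y1=1, Y2=1 are {N4 stuck-at-0, N5 stuck-at-1}.
Test 2 (in0=0, in1=0, in2=0): fault-free N1=1, N2=1, N3=1, N4=1, N5=0, N6=1, N7=0 → Y1=0, Y2=0; observed Y1=0, Y2=0. Eliminates N5 stuck-at-1.
Only N4 stuck-at-0 is consistent with every test.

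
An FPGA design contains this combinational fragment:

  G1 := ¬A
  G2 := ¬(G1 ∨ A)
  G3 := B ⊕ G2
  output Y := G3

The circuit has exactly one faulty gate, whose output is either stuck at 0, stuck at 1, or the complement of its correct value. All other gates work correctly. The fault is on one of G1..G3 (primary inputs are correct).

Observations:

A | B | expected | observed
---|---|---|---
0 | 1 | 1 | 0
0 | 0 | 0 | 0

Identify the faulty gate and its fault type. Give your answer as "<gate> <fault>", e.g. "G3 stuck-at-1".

Fault-free values for test 1 (A=0, B=1): G1=1, G2=0, G3=1, giving Y=1. Observed 0.
Test 1: faults giving observed 0 are {G1 stuck-at-0, G1 inverted output, G2 stuck-at-1, G2 inverted output, G3 stuck-at-0, G3 inverted output}.
Test 2 (A=0, B=0): fault-free G1=1, G2=0, G3=0 → 0; observed 0. Eliminates G1 stuck-at-0, G1 inverted output, G2 stuck-at-1, G2 inverted output, G3 inverted output.
Only G3 stuck-at-0 is consistent with every test.

G3 stuck-at-0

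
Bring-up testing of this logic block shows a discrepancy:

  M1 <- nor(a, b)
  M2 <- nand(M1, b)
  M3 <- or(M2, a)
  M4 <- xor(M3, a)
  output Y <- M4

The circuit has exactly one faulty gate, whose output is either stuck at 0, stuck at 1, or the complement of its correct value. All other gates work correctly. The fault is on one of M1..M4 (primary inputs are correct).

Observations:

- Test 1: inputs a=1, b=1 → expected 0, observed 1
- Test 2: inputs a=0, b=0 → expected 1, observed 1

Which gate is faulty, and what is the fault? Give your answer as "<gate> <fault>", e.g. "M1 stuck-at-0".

M4 stuck-at-1

Fault-free values for test 1 (a=1, b=1): M1=0, M2=1, M3=1, M4=0, giving Y=0. Observed 1.
Test 1: faults giving observed 1 are {M3 stuck-at-0, M3 inverted output, M4 stuck-at-1, M4 inverted output}.
Test 2 (a=0, b=0): fault-free M1=1, M2=1, M3=1, M4=1 → 1; observed 1. Eliminates M3 stuck-at-0, M3 inverted output, M4 inverted output.
Only M4 stuck-at-1 is consistent with every test.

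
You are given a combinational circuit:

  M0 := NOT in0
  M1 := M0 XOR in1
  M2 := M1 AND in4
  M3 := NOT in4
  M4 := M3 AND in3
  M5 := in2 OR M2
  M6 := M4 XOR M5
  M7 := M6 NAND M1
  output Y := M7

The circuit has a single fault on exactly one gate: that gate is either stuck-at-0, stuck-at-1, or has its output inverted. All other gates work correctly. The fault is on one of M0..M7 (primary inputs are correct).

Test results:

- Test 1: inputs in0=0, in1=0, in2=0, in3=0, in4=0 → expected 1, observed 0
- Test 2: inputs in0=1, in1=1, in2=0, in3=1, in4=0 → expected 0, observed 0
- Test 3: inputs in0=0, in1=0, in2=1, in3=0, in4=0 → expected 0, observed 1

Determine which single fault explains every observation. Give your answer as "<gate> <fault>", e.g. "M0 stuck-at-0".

Fault-free values for test 1 (in0=0, in1=0, in2=0, in3=0, in4=0): M0=1, M1=1, M2=0, M3=1, M4=0, M5=0, M6=0, M7=1, giving Y=1. Observed 0.
Test 1: faults giving observed 0 are {M2 stuck-at-1, M2 inverted output, M4 stuck-at-1, M4 inverted output, M5 stuck-at-1, M5 inverted output, M6 stuck-at-1, M6 inverted output, M7 stuck-at-0, M7 inverted output}.
Test 2 (in0=1, in1=1, in2=0, in3=1, in4=0): fault-free M0=0, M1=1, M2=0, M3=1, M4=1, M5=0, M6=1, M7=0 → 0; observed 0. Eliminates M2 stuck-at-1, M2 inverted output, M4 inverted output, M5 stuck-at-1, M5 inverted output, M6 inverted output, M7 inverted output.
Test 3 (in0=0, in1=0, in2=1, in3=0, in4=0): fault-free M0=1, M1=1, M2=0, M3=1, M4=0, M5=1, M6=1, M7=0 → 0; observed 1. Eliminates M6 stuck-at-1, M7 stuck-at-0.
Only M4 stuck-at-1 is consistent with every test.

M4 stuck-at-1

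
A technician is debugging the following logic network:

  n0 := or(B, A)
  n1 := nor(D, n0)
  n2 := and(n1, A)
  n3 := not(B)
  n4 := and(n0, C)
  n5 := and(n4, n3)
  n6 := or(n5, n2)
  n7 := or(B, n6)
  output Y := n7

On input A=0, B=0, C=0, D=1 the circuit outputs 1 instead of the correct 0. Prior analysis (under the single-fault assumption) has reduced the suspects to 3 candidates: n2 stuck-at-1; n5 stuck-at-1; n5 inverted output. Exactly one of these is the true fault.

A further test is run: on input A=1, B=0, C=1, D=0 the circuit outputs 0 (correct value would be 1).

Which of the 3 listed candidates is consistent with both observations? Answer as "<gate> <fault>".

Evaluate each candidate on input A=1, B=0, C=1, D=0:
  n2 stuck-at-1: n0=1, n1=0, n2=1 [stuck-at-1], n3=1, n4=1, n5=1, n6=1, n7=1 → 1 — eliminated
  n5 stuck-at-1: n0=1, n1=0, n2=0, n3=1, n4=1, n5=1 [stuck-at-1], n6=1, n7=1 → 1 — eliminated
  n5 inverted output: n0=1, n1=0, n2=0, n3=1, n4=1, n5=0 [inverted output], n6=0, n7=0 → 0 — matches
Only n5 inverted output reproduces the observed 0.

n5 inverted output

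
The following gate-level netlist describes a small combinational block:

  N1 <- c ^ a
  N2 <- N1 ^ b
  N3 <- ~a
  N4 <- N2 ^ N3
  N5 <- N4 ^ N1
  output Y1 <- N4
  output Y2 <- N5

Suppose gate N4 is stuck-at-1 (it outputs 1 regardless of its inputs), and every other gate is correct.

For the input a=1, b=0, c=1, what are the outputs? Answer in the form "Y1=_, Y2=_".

Propagate with N4 forced: N1=0, N2=0, N3=0, N4=1 [stuck-at-1], N5=1.
So the outputs are Y1=1, Y2=1. (Without the fault they would be Y1=0, Y2=0.)

Y1=1, Y2=1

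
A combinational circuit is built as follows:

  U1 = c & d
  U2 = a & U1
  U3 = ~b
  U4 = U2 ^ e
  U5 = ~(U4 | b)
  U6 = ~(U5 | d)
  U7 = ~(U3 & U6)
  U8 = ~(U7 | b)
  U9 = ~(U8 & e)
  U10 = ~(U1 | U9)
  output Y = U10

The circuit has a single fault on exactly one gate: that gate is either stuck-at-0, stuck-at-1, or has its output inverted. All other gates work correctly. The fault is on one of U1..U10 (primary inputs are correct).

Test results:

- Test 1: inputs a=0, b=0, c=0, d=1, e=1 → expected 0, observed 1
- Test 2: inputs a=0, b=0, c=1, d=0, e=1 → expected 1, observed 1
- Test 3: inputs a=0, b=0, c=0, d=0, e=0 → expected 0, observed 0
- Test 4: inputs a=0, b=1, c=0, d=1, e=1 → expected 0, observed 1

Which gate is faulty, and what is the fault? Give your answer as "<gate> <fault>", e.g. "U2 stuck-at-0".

U8 stuck-at-1

Fault-free values for test 1 (a=0, b=0, c=0, d=1, e=1): U1=0, U2=0, U3=1, U4=1, U5=0, U6=0, U7=1, U8=0, U9=1, U10=0, giving Y=0. Observed 1.
Test 1: faults giving observed 1 are {U6 stuck-at-1, U6 inverted output, U7 stuck-at-0, U7 inverted output, U8 stuck-at-1, U8 inverted output, U9 stuck-at-0, U9 inverted output, U10 stuck-at-1, U10 inverted output}.
Test 2 (a=0, b=0, c=1, d=0, e=1): fault-free U1=0, U2=0, U3=1, U4=1, U5=0, U6=1, U7=0, U8=1, U9=0, U10=1 → 1; observed 1. Eliminates U6 inverted output, U7 inverted output, U8 inverted output, U9 inverted output, U10 inverted output.
Test 3 (a=0, b=0, c=0, d=0, e=0): fault-free U1=0, U2=0, U3=1, U4=0, U5=1, U6=0, U7=1, U8=0, U9=1, U10=0 → 0; observed 0. Eliminates U9 stuck-at-0, U10 stuck-at-1.
Test 4 (a=0, b=1, c=0, d=1, e=1): fault-free U1=0, U2=0, U3=0, U4=1, U5=0, U6=0, U7=1, U8=0, U9=1, U10=0 → 0; observed 1. Eliminates U6 stuck-at-1, U7 stuck-at-0.
Only U8 stuck-at-1 is consistent with every test.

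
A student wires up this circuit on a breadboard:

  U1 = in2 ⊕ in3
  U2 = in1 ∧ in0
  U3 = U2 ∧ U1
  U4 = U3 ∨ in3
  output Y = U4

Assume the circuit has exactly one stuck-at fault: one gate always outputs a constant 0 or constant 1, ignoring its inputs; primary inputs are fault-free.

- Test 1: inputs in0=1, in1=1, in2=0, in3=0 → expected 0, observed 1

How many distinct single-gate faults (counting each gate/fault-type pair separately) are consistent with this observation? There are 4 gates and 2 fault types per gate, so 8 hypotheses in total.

3

Fault-free: U1=0, U2=1, U3=0, U4=0 → 0. Observed 1.
  U1 stuck-at-0: output 0 ✗
  U1 stuck-at-1: output 1 ✓
  U2 stuck-at-0: output 0 ✗
  U2 stuck-at-1: output 0 ✗
  U3 stuck-at-0: output 0 ✗
  U3 stuck-at-1: output 1 ✓
  U4 stuck-at-0: output 0 ✗
  U4 stuck-at-1: output 1 ✓
Consistent faults: {U1 stuck-at-1, U3 stuck-at-1, U4 stuck-at-1} — 3 in all.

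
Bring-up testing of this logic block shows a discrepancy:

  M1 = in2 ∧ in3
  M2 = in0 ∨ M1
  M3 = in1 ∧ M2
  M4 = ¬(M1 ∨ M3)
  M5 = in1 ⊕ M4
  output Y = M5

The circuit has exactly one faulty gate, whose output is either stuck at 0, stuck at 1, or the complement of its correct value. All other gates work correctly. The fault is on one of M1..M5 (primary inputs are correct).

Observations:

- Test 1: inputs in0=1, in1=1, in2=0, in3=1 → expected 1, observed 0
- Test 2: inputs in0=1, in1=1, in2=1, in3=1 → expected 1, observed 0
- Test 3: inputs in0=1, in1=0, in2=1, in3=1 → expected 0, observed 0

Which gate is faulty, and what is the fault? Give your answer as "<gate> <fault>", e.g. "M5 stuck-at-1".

M5 stuck-at-0

Fault-free values for test 1 (in0=1, in1=1, in2=0, in3=1): M1=0, M2=1, M3=1, M4=0, M5=1, giving Y=1. Observed 0.
Test 1: faults giving observed 0 are {M2 stuck-at-0, M2 inverted output, M3 stuck-at-0, M3 inverted output, M4 stuck-at-1, M4 inverted output, M5 stuck-at-0, M5 inverted output}.
Test 2 (in0=1, in1=1, in2=1, in3=1): fault-free M1=1, M2=1, M3=1, M4=0, M5=1 → 1; observed 0. Eliminates M2 stuck-at-0, M2 inverted output, M3 stuck-at-0, M3 inverted output.
Test 3 (in0=1, in1=0, in2=1, in3=1): fault-free M1=1, M2=1, M3=0, M4=0, M5=0 → 0; observed 0. Eliminates M4 stuck-at-1, M4 inverted output, M5 inverted output.
Only M5 stuck-at-0 is consistent with every test.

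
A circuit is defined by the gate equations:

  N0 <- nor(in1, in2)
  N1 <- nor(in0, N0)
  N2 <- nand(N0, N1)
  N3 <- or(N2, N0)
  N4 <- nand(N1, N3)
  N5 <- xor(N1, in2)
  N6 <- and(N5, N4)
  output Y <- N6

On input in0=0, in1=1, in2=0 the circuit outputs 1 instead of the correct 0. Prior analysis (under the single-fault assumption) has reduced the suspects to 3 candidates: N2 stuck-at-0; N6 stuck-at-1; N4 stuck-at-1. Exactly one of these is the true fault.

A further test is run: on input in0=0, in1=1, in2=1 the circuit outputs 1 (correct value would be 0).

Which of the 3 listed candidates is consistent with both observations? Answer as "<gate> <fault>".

N6 stuck-at-1

Evaluate each candidate on input in0=0, in1=1, in2=1:
  N2 stuck-at-0: N0=0, N1=1, N2=0 [stuck-at-0], N3=0, N4=1, N5=0, N6=0 → 0 — eliminated
  N6 stuck-at-1: N0=0, N1=1, N2=1, N3=1, N4=0, N5=0, N6=1 [stuck-at-1] → 1 — matches
  N4 stuck-at-1: N0=0, N1=1, N2=1, N3=1, N4=1 [stuck-at-1], N5=0, N6=0 → 0 — eliminated
Only N6 stuck-at-1 reproduces the observed 1.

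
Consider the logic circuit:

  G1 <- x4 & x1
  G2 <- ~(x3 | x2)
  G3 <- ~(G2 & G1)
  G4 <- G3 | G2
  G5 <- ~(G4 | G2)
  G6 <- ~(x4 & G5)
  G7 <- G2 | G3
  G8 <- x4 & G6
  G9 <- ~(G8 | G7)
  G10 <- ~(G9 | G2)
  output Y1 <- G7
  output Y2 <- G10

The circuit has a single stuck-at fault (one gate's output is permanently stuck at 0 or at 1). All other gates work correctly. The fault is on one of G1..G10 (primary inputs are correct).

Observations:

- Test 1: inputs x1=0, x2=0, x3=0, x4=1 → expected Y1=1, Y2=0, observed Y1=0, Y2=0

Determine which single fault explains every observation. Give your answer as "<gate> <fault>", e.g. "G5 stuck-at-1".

Fault-free values for test 1 (x1=0, x2=0, x3=0, x4=1): G1=0, G2=1, G3=1, G4=1, G5=0, G6=1, G7=1, G8=1, G9=0, G10=0, giving Y1=1, Y2=0. Observed Y1=0, Y2=0.
Test 1: faults giving observed Y1=0, Y2=0 are {G7 stuck-at-0}.
Only G7 stuck-at-0 is consistent with every test.

G7 stuck-at-0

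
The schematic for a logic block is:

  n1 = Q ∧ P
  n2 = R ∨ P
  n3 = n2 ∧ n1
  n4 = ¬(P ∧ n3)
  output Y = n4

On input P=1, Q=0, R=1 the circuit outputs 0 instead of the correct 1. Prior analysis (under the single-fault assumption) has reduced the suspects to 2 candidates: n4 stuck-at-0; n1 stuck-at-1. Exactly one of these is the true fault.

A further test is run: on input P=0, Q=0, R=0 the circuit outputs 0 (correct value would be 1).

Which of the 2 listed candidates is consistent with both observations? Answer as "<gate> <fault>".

Evaluate each candidate on input P=0, Q=0, R=0:
  n4 stuck-at-0: n1=0, n2=0, n3=0, n4=0 [stuck-at-0] → 0 — matches
  n1 stuck-at-1: n1=1 [stuck-at-1], n2=0, n3=0, n4=1 → 1 — eliminated
Only n4 stuck-at-0 reproduces the observed 0.

n4 stuck-at-0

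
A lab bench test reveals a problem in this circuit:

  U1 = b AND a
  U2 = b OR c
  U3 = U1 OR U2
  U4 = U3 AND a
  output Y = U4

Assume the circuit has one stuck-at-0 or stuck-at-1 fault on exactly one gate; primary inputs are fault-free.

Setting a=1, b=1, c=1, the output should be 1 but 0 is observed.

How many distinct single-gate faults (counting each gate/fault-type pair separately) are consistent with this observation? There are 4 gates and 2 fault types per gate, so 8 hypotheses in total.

Fault-free: U1=1, U2=1, U3=1, U4=1 → 1. Observed 0.
  U1 stuck-at-0: output 1 ✗
  U1 stuck-at-1: output 1 ✗
  U2 stuck-at-0: output 1 ✗
  U2 stuck-at-1: output 1 ✗
  U3 stuck-at-0: output 0 ✓
  U3 stuck-at-1: output 1 ✗
  U4 stuck-at-0: output 0 ✓
  U4 stuck-at-1: output 1 ✗
Consistent faults: {U3 stuck-at-0, U4 stuck-at-0} — 2 in all.

2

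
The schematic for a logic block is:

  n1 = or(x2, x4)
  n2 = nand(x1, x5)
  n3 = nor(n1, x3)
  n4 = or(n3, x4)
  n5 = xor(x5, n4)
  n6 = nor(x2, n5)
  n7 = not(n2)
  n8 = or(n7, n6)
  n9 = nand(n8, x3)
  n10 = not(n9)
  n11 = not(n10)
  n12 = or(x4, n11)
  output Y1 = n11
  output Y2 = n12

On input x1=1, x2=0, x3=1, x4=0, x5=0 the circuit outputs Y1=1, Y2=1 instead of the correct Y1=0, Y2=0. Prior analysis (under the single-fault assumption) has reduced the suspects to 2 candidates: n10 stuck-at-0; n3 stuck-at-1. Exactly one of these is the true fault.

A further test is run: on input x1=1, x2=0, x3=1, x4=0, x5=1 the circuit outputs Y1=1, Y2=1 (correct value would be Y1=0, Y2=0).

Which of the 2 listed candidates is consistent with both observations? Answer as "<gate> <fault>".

n10 stuck-at-0

Evaluate each candidate on input x1=1, x2=0, x3=1, x4=0, x5=1:
  n10 stuck-at-0: n1=0, n2=0, n3=0, n4=0, n5=1, n6=0, n7=1, n8=1, n9=0, n10=0 [stuck-at-0], n11=1, n12=1 → Y1=1, Y2=1 — matches
  n3 stuck-at-1: n1=0, n2=0, n3=1 [stuck-at-1], n4=1, n5=0, n6=1, n7=1, n8=1, n9=0, n10=1, n11=0, n12=0 → Y1=0, Y2=0 — eliminated
Only n10 stuck-at-0 reproduces the observed Y1=1, Y2=1.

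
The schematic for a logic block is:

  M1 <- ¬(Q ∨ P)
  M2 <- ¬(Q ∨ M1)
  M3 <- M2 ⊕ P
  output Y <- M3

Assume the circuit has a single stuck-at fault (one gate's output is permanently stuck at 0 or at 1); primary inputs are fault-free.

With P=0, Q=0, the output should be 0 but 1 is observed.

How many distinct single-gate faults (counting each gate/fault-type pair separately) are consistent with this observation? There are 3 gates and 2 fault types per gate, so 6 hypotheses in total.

3

Fault-free: M1=1, M2=0, M3=0 → 0. Observed 1.
  M1 stuck-at-0: output 1 ✓
  M1 stuck-at-1: output 0 ✗
  M2 stuck-at-0: output 0 ✗
  M2 stuck-at-1: output 1 ✓
  M3 stuck-at-0: output 0 ✗
  M3 stuck-at-1: output 1 ✓
Consistent faults: {M1 stuck-at-0, M2 stuck-at-1, M3 stuck-at-1} — 3 in all.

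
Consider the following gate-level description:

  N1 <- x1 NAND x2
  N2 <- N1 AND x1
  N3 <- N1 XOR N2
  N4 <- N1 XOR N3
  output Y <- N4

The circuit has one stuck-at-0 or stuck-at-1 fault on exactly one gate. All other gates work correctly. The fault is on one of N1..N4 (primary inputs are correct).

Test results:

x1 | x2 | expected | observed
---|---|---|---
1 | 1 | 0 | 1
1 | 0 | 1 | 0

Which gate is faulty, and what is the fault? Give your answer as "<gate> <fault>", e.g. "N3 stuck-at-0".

N3 stuck-at-1

Fault-free values for test 1 (x1=1, x2=1): N1=0, N2=0, N3=0, N4=0, giving Y=0. Observed 1.
Test 1: faults giving observed 1 are {N1 stuck-at-1, N2 stuck-at-1, N3 stuck-at-1, N4 stuck-at-1}.
Test 2 (x1=1, x2=0): fault-free N1=1, N2=1, N3=0, N4=1 → 1; observed 0. Eliminates N1 stuck-at-1, N2 stuck-at-1, N4 stuck-at-1.
Only N3 stuck-at-1 is consistent with every test.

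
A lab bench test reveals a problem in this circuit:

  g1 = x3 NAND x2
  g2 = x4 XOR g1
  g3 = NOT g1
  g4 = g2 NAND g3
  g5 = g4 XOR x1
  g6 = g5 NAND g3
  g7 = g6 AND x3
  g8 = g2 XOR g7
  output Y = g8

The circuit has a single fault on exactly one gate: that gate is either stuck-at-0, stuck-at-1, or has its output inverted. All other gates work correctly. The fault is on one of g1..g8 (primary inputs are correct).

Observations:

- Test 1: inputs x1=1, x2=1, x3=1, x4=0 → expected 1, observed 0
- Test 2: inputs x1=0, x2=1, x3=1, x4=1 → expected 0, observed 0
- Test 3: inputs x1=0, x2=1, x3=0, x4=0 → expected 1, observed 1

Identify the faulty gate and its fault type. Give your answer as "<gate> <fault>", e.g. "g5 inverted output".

g4 stuck-at-0

Fault-free values for test 1 (x1=1, x2=1, x3=1, x4=0): g1=0, g2=0, g3=1, g4=1, g5=0, g6=1, g7=1, g8=1, giving Y=1. Observed 0.
Test 1: faults giving observed 0 are {g1 stuck-at-1, g1 inverted output, g4 stuck-at-0, g4 inverted output, g5 stuck-at-1, g5 inverted output, g6 stuck-at-0, g6 inverted output, g7 stuck-at-0, g7 inverted output, g8 stuck-at-0, g8 inverted output}.
Test 2 (x1=0, x2=1, x3=1, x4=1): fault-free g1=0, g2=1, g3=1, g4=0, g5=0, g6=1, g7=1, g8=0 → 0; observed 0. Eliminates g1 stuck-at-1, g1 inverted output, g4 inverted output, g5 stuck-at-1, g5 inverted output, g6 stuck-at-0, g6 inverted output, g7 stuck-at-0, g7 inverted output, g8 inverted output.
Test 3 (x1=0, x2=1, x3=0, x4=0): fault-free g1=1, g2=1, g3=0, g4=1, g5=1, g6=1, g7=0, g8=1 → 1; observed 1. Eliminates g8 stuck-at-0.
Only g4 stuck-at-0 is consistent with every test.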